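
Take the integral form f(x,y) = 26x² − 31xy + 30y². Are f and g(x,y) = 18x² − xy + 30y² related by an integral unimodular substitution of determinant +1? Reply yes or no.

D₁ = -2159, D₂ = -2159
f: translate: b→21 (≡-31 mod 52), so (26,-31,30)→(26,21,25)
f: flip: (26,21,25)→(25,-21,26)
f: reduced (well bottom): (25,-21,26) with a≤c, −a<b≤a
g: reduced (well bottom): (18,-1,30) with a≤c, −a<b≤a
reduced forms (25, -21, 26) vs (18, -1, 30) ⇒ inequivalent

no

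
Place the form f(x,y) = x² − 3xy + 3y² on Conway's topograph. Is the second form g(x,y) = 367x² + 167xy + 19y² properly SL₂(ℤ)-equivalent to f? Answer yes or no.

D₁ = -3, D₂ = -3
f: translate: b→1 (≡-3 mod 2), so (1,-3,3)→(1,1,1)
f: reduced (well bottom): (1,1,1) with a≤c, −a<b≤a
g: flip: (367,167,19)→(19,-167,367)
g: translate: b→-15 (≡-167 mod 38), so (19,-167,367)→(19,-15,3)
g: flip: (19,-15,3)→(3,15,19)
g: translate: b→3 (≡15 mod 6), so (3,15,19)→(3,3,1)
g: flip: (3,3,1)→(1,-3,3)
g: translate: b→1 (≡-3 mod 2), so (1,-3,3)→(1,1,1)
g: reduced (well bottom): (1,1,1) with a≤c, −a<b≤a
reduced forms (1, 1, 1) vs (1, 1, 1) ⇒ equivalent

yes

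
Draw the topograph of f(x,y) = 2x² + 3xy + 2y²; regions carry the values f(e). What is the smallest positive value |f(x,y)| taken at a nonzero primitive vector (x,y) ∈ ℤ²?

translate: b→-1 (≡3 mod 4), so (2,3,2)→(2,-1,1)
flip: (2,-1,1)→(1,1,2)
reduced (well bottom): (1,1,2) with a≤c, −a<b≤a
well minimum = a = 1

1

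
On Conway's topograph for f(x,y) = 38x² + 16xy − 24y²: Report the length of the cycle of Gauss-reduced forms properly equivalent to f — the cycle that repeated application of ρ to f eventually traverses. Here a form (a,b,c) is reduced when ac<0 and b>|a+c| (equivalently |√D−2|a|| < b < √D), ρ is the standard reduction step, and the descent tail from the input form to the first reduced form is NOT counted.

D = 3904, ⌊√D⌋ = 62
river: ρ → (-24,32,30)
river: ρ → (30,28,-26)
river: ρ → (-26,24,32)
river: ρ → (32,40,-18)
river: ρ → (-18,32,40)
river: ρ → (40,48,-10)
river: ρ → (-10,52,30)
river: ρ → (30,8,-32)
river: ρ → (-32,56,6)
river: ρ → (6,52,-50)
river: ρ → (-50,48,8)
river: ρ → (8,48,-50)
river: ρ → (-50,52,6)
river: ρ → (6,56,-32)
river: ρ → (-32,8,30)
river: ρ → (30,52,-10)
river: ρ → (-10,48,40)
river: ρ → (40,32,-18)
river: ρ → (-18,40,32)
river: ρ → (32,24,-26)
river: ρ → (-26,28,30)
river: ρ → (30,32,-24)
river: ρ → (-24,16,38)
river: ρ → (38,60,-2)
river: ρ → (-2,60,38)
river: ρ → (38,16,-24)
ρ-cycle length = 26 (tail of 0 descent steps not counted)

26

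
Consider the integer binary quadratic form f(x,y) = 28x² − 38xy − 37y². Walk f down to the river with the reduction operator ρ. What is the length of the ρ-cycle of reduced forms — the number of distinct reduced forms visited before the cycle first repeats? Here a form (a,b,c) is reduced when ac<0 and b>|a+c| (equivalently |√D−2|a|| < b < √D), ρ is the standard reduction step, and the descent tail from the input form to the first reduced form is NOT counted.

D = 5588, ⌊√D⌋ = 74
descent: ρ → (-37,38,28)  [lands on river]
river: ρ → (28,74,-1)
river: ρ → (-1,74,28)
river: ρ → (28,38,-37)
river: ρ → (-37,36,29)
river: ρ → (29,22,-44)
river: ρ → (-44,66,7)
river: ρ → (7,74,-4)
river: ρ → (-4,70,43)
river: ρ → (43,16,-31)
river: ρ → (-31,46,28)
river: ρ → (28,66,-11)
river: ρ → (-11,66,28)
river: ρ → (28,46,-31)
river: ρ → (-31,16,43)
river: ρ → (43,70,-4)
river: ρ → (-4,74,7)
river: ρ → (7,66,-44)
river: ρ → (-44,22,29)
river: ρ → (29,36,-37)
ρ-cycle length = 20 (tail of 1 descent step not counted)

20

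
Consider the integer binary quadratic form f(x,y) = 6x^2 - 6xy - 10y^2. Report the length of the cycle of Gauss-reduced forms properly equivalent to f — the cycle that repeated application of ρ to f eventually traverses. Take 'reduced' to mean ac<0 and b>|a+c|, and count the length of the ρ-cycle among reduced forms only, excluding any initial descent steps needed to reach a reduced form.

D = 276, ⌊√D⌋ = 16
descent: ρ → (-10,6,6)  [lands on river]
river: ρ → (6,6,-10)
river: ρ → (-10,14,2)
river: ρ → (2,14,-10)
ρ-cycle length = 4 (tail of 1 descent step not counted)

4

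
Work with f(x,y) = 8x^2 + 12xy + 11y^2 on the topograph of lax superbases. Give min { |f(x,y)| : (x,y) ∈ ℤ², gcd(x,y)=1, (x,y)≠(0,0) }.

translate: b→-4 (≡12 mod 16), so (8,12,11)→(8,-4,7)
flip: (8,-4,7)→(7,4,8)
reduced (well bottom): (7,4,8) with a≤c, −a<b≤a
well minimum = a = 7

7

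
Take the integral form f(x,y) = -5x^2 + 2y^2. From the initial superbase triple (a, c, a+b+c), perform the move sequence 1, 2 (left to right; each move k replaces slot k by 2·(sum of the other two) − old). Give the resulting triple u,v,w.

start (-5,2,-3) = (f(1,0),f(0,1),f(1,1))
replace slot 1: 2·(2+(-3)) − (-5) = 3 → (3,2,-3)
replace slot 2: 2·(3+(-3)) − 2 = -2 → (3,-2,-3)

3,-2,-3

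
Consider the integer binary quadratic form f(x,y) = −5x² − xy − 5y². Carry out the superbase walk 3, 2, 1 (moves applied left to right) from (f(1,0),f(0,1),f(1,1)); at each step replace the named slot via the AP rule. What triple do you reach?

start (-5,-5,-11) = (f(1,0),f(0,1),f(1,1))
replace slot 3: 2·((-5)+(-5)) − (-11) = -9 → (-5,-5,-9)
replace slot 2: 2·((-5)+(-9)) − (-5) = -23 → (-5,-23,-9)
replace slot 1: 2·((-23)+(-9)) − (-5) = -59 → (-59,-23,-9)

-59,-23,-9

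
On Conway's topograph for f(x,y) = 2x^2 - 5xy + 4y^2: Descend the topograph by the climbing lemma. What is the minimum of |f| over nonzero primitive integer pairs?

translate: b→-1 (≡-5 mod 4), so (2,-5,4)→(2,-1,1)
flip: (2,-1,1)→(1,1,2)
reduced (well bottom): (1,1,2) with a≤c, −a<b≤a
well minimum = a = 1

1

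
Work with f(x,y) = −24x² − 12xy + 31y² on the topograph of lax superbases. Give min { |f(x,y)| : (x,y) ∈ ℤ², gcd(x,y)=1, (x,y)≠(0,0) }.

descent: ρ → (31,12,-24)  [lands on river]
river: ρ → (-24,36,19)
river: ρ → (19,40,-20)
river: ρ → (-20,40,19)
river: ρ → (19,36,-24)
river: ρ → (-24,12,31)
river: ρ → (31,50,-5)
river: ρ → (-5,50,31)
closes: descent 1, river 8
min |a| on river = 5

5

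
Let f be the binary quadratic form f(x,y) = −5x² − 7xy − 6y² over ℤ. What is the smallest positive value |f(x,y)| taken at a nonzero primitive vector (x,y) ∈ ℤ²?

translate: b→-3 (≡7 mod 10), so (5,7,6)→(5,-3,4)
flip: (5,-3,4)→(4,3,5)
reduced (well bottom): (4,3,5) with a≤c, −a<b≤a
well minimum |f| = |-4| = 4 (negative-definite)

4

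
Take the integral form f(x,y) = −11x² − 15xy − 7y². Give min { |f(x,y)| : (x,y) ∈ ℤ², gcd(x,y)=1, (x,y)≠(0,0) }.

translate: b→-7 (≡15 mod 22), so (11,15,7)→(11,-7,3)
flip: (11,-7,3)→(3,7,11)
translate: b→1 (≡7 mod 6), so (3,7,11)→(3,1,7)
reduced (well bottom): (3,1,7) with a≤c, −a<b≤a
well minimum |f| = |-3| = 3 (negative-definite)

3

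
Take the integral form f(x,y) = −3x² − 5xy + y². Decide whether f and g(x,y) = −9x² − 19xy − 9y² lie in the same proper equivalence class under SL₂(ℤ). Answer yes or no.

D₁ = 37, D₂ = 37
river cycle of f (length 6): (1, 5, -3), (-3, 1, 3), (3, 5, -1), (-1, 5, 3), (3, 1, -3), (-3, 5, 1)
river cycle of g (length 6): (1, 5, -3), (-3, 1, 3), (3, 5, -1), (-1, 5, 3), (3, 1, -3), (-3, 5, 1)
cycles coincide ⇒ equivalent

yes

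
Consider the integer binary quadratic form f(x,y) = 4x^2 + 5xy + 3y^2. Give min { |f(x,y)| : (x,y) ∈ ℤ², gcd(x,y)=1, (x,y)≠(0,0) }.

translate: b→-3 (≡5 mod 8), so (4,5,3)→(4,-3,2)
flip: (4,-3,2)→(2,3,4)
translate: b→-1 (≡3 mod 4), so (2,3,4)→(2,-1,3)
reduced (well bottom): (2,-1,3) with a≤c, −a<b≤a
well minimum = a = 2

2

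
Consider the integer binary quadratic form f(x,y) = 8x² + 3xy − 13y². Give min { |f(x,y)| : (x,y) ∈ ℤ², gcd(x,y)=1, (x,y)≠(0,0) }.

descent: ρ → (-13,-3,8)
descent: ρ → (8,19,-2)  [lands on river]
river: ρ → (-2,17,17)
river: ρ → (17,17,-2)
river: ρ → (-2,19,8)
river: ρ → (8,13,-8)
river: ρ → (-8,19,2)
river: ρ → (2,17,-17)
river: ρ → (-17,17,2)
river: ρ → (2,19,-8)
river: ρ → (-8,13,8)
closes: descent 2, river 10
min |a| on river = 2

2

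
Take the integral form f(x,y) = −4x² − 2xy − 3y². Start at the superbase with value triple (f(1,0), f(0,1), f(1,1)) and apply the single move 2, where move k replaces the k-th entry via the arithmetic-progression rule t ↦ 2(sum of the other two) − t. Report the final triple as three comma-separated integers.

start (-4,-3,-9) = (f(1,0),f(0,1),f(1,1))
replace slot 2: 2·((-4)+(-9)) − (-3) = -23 → (-4,-23,-9)

-4,-23,-9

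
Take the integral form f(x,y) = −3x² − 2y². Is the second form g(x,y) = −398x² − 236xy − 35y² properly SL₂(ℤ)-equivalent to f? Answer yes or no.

D₁ = -24, D₂ = -24
f is negative-definite; reduce −f:
−f: flip: (3,0,2)→(2,0,3)
−f: reduced (well bottom): (2,0,3) with a≤c, −a<b≤a
flip sign back: reduced form of f is (-2,0,-3)
g is negative-definite; reduce −g:
−g: flip: (398,236,35)→(35,-236,398)
−g: translate: b→-26 (≡-236 mod 70), so (35,-236,398)→(35,-26,5)
−g: flip: (35,-26,5)→(5,26,35)
−g: translate: b→-4 (≡26 mod 10), so (5,26,35)→(5,-4,2)
−g: flip: (5,-4,2)→(2,4,5)
−g: translate: b→0 (≡4 mod 4), so (2,4,5)→(2,0,3)
−g: reduced (well bottom): (2,0,3) with a≤c, −a<b≤a
flip sign back: reduced form of g is (-2,0,-3)
reduced forms (-2, 0, -3) vs (-2, 0, -3) ⇒ equivalent

yes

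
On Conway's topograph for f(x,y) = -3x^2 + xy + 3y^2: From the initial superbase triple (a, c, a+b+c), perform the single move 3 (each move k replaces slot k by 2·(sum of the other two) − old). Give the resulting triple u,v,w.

start (-3,3,1) = (f(1,0),f(0,1),f(1,1))
replace slot 3: 2·((-3)+3) − 1 = -1 → (-3,3,-1)

-3,3,-1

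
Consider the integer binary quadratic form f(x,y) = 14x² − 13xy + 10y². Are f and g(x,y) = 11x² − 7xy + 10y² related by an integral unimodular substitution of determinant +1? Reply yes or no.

D₁ = -391, D₂ = -391
f: flip: (14,-13,10)→(10,13,14)
f: translate: b→-7 (≡13 mod 20), so (10,13,14)→(10,-7,11)
f: reduced (well bottom): (10,-7,11) with a≤c, −a<b≤a
g: flip: (11,-7,10)→(10,7,11)
g: reduced (well bottom): (10,7,11) with a≤c, −a<b≤a
reduced forms (10, -7, 11) vs (10, 7, 11) ⇒ inequivalent

no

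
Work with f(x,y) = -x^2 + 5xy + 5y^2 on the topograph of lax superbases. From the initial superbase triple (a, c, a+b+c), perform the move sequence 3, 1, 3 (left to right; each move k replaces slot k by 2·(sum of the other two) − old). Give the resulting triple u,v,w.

start (-1,5,9) = (f(1,0),f(0,1),f(1,1))
replace slot 3: 2·((-1)+5) − 9 = -1 → (-1,5,-1)
replace slot 1: 2·(5+(-1)) − (-1) = 9 → (9,5,-1)
replace slot 3: 2·(9+5) − (-1) = 29 → (9,5,29)

9,5,29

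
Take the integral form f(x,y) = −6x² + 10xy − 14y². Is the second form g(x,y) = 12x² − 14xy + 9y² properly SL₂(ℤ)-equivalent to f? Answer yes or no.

D₁ = -236, D₂ = -236
f is negative-definite; reduce −f:
−f: translate: b→2 (≡-10 mod 12), so (6,-10,14)→(6,2,10)
−f: reduced (well bottom): (6,2,10) with a≤c, −a<b≤a
flip sign back: reduced form of f is (-6,-2,-10)
g: translate: b→10 (≡-14 mod 24), so (12,-14,9)→(12,10,7)
g: flip: (12,10,7)→(7,-10,12)
g: translate: b→4 (≡-10 mod 14), so (7,-10,12)→(7,4,9)
g: reduced (well bottom): (7,4,9) with a≤c, −a<b≤a
reduced forms (-6, -2, -10) vs (7, 4, 9) ⇒ inequivalent

no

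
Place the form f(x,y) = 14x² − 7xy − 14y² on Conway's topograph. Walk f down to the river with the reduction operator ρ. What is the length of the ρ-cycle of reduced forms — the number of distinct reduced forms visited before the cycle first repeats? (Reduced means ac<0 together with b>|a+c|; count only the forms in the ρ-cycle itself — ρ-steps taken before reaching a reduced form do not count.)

D = 833, ⌊√D⌋ = 28
descent: ρ → (-14,7,14)  [lands on river]
river: ρ → (14,21,-7)
river: ρ → (-7,21,14)
river: ρ → (14,7,-14)
river: ρ → (-14,21,7)
river: ρ → (7,21,-14)
ρ-cycle length = 6 (tail of 1 descent step not counted)

6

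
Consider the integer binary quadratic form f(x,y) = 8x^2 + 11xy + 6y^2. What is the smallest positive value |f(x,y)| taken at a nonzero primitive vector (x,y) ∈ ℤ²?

translate: b→-5 (≡11 mod 16), so (8,11,6)→(8,-5,3)
flip: (8,-5,3)→(3,5,8)
translate: b→-1 (≡5 mod 6), so (3,5,8)→(3,-1,6)
reduced (well bottom): (3,-1,6) with a≤c, −a<b≤a
well minimum = a = 3

3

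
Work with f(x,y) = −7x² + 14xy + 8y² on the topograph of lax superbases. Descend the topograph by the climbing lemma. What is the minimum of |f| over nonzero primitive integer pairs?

river: ρ → (8,18,-3)
river: ρ → (-3,18,8)
river: ρ → (8,14,-7)
river: ρ → (-7,14,8)
closes: descent 0, river 4
min |a| on river = 3

3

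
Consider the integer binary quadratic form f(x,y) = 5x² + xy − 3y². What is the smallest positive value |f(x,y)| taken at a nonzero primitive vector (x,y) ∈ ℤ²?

descent: ρ → (-3,5,3)  [lands on river]
river: ρ → (3,7,-1)
river: ρ → (-1,7,3)
river: ρ → (3,5,-3)
river: ρ → (-3,7,1)
river: ρ → (1,7,-3)
closes: descent 1, river 6
min |a| on river = 1

1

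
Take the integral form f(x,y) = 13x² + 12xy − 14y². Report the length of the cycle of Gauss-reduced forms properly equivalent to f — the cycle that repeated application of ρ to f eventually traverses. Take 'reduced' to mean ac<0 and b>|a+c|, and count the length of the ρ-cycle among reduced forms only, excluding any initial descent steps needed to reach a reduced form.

D = 872, ⌊√D⌋ = 29
river: ρ → (-14,16,11)
river: ρ → (11,28,-2)
river: ρ → (-2,28,11)
river: ρ → (11,16,-14)
river: ρ → (-14,12,13)
river: ρ → (13,14,-13)
river: ρ → (-13,12,14)
river: ρ → (14,16,-11)
river: ρ → (-11,28,2)
river: ρ → (2,28,-11)
river: ρ → (-11,16,14)
river: ρ → (14,12,-13)
river: ρ → (-13,14,13)
river: ρ → (13,12,-14)
ρ-cycle length = 14 (tail of 0 descent steps not counted)

14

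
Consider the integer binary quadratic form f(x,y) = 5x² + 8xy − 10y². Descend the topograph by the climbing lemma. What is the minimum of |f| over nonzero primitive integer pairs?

river: ρ → (-10,12,3)
river: ρ → (3,12,-10)
river: ρ → (-10,8,5)
river: ρ → (5,12,-6)
river: ρ → (-6,12,5)
river: ρ → (5,8,-10)
closes: descent 0, river 6
min |a| on river = 3

3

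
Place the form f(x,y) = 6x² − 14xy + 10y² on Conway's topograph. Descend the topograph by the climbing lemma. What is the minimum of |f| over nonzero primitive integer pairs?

translate: b→-2 (≡-14 mod 12), so (6,-14,10)→(6,-2,2)
flip: (6,-2,2)→(2,2,6)
reduced (well bottom): (2,2,6) with a≤c, −a<b≤a
well minimum = a = 2

2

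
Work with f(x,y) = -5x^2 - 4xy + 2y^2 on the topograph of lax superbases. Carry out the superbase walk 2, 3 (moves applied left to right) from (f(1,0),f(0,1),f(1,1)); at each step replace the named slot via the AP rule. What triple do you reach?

start (-5,2,-7) = (f(1,0),f(0,1),f(1,1))
replace slot 2: 2·((-5)+(-7)) − 2 = -26 → (-5,-26,-7)
replace slot 3: 2·((-5)+(-26)) − (-7) = -55 → (-5,-26,-55)

-5,-26,-55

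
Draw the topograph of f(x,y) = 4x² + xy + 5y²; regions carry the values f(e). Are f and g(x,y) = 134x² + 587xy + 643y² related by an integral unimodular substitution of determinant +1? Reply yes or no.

D₁ = -79, D₂ = -79
f: reduced (well bottom): (4,1,5) with a≤c, −a<b≤a
g: translate: b→51 (≡587 mod 268), so (134,587,643)→(134,51,5)
g: flip: (134,51,5)→(5,-51,134)
g: translate: b→-1 (≡-51 mod 10), so (5,-51,134)→(5,-1,4)
g: flip: (5,-1,4)→(4,1,5)
g: reduced (well bottom): (4,1,5) with a≤c, −a<b≤a
reduced forms (4, 1, 5) vs (4, 1, 5) ⇒ equivalent

yes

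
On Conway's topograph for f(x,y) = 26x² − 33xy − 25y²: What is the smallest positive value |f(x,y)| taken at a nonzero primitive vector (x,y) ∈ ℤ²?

descent: ρ → (-25,33,26)  [lands on river]
river: ρ → (26,19,-32)
river: ρ → (-32,45,13)
river: ρ → (13,59,-4)
river: ρ → (-4,53,55)
river: ρ → (55,57,-2)
river: ρ → (-2,59,26)
river: ρ → (26,45,-16)
river: ρ → (-16,51,17)
river: ρ → (17,51,-16)
river: ρ → (-16,45,26)
river: ρ → (26,59,-2)
river: ρ → (-2,57,55)
river: ρ → (55,53,-4)
river: ρ → (-4,59,13)
river: ρ → (13,45,-32)
river: ρ → (-32,19,26)
river: ρ → (26,33,-25)
river: ρ → (-25,17,34)
river: ρ → (34,51,-8)
river: ρ → (-8,45,52)
river: ρ → (52,59,-1)
river: ρ → (-1,59,52)
river: ρ → (52,45,-8)
river: ρ → (-8,51,34)
river: ρ → (34,17,-25)
closes: descent 1, river 26
min |a| on river = 1

1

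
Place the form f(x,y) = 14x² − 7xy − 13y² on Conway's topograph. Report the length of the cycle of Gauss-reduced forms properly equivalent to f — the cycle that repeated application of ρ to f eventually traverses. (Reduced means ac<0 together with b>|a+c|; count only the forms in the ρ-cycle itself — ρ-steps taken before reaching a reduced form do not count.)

D = 777, ⌊√D⌋ = 27
descent: ρ → (-13,7,14)  [lands on river]
river: ρ → (14,21,-6)
river: ρ → (-6,27,2)
river: ρ → (2,25,-19)
river: ρ → (-19,13,8)
river: ρ → (8,19,-13)
ρ-cycle length = 6 (tail of 1 descent step not counted)

6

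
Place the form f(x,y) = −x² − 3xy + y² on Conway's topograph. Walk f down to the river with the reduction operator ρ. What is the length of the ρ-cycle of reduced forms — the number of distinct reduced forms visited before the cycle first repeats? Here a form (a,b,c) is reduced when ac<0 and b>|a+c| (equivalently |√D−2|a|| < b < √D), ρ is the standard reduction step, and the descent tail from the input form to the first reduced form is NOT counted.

D = 13, ⌊√D⌋ = 3
descent: ρ → (1,3,-1)  [lands on river]
river: ρ → (-1,3,1)
ρ-cycle length = 2 (tail of 1 descent step not counted)

2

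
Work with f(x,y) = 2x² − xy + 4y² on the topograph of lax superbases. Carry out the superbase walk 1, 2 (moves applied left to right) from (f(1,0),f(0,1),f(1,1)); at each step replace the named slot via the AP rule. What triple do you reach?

start (2,4,5) = (f(1,0),f(0,1),f(1,1))
replace slot 1: 2·(4+5) − 2 = 16 → (16,4,5)
replace slot 2: 2·(16+5) − 4 = 38 → (16,38,5)

16,38,5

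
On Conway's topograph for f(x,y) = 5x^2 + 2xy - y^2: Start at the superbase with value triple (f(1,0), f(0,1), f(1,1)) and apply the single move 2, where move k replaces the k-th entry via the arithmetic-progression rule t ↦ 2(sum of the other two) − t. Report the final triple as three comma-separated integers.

start (5,-1,6) = (f(1,0),f(0,1),f(1,1))
replace slot 2: 2·(5+6) − (-1) = 23 → (5,23,6)

5,23,6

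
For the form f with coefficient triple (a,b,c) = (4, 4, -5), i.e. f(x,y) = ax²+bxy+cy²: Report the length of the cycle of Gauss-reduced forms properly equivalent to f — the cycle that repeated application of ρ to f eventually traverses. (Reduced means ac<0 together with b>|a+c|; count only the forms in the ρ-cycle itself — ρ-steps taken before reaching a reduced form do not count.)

D = 96, ⌊√D⌋ = 9
river: ρ → (-5,6,3)
river: ρ → (3,6,-5)
river: ρ → (-5,4,4)
river: ρ → (4,4,-5)
ρ-cycle length = 4 (tail of 0 descent steps not counted)

4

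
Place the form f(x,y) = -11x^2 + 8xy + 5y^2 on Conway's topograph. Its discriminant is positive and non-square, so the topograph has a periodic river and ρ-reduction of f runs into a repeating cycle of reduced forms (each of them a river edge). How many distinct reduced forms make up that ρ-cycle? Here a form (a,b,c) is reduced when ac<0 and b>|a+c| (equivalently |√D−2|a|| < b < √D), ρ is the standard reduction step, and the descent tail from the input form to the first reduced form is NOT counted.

D = 284, ⌊√D⌋ = 16
river: ρ → (5,12,-7)
river: ρ → (-7,16,1)
river: ρ → (1,16,-7)
river: ρ → (-7,12,5)
river: ρ → (5,8,-11)
river: ρ → (-11,14,2)
river: ρ → (2,14,-11)
river: ρ → (-11,8,5)
ρ-cycle length = 8 (tail of 0 descent steps not counted)

8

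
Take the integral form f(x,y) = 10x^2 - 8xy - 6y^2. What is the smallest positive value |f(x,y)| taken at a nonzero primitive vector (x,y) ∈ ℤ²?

descent: ρ → (-6,8,10)  [lands on river]
river: ρ → (10,12,-4)
river: ρ → (-4,12,10)
river: ρ → (10,8,-6)
river: ρ → (-6,16,2)
river: ρ → (2,16,-6)
closes: descent 1, river 6
min |a| on river = 2

2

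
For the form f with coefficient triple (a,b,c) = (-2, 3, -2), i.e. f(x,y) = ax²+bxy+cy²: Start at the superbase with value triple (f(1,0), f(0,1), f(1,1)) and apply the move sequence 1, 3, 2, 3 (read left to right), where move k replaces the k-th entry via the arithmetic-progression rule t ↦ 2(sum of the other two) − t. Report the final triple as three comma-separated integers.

start (-2,-2,-1) = (f(1,0),f(0,1),f(1,1))
replace slot 1: 2·((-2)+(-1)) − (-2) = -4 → (-4,-2,-1)
replace slot 3: 2·((-4)+(-2)) − (-1) = -11 → (-4,-2,-11)
replace slot 2: 2·((-4)+(-11)) − (-2) = -28 → (-4,-28,-11)
replace slot 3: 2·((-4)+(-28)) − (-11) = -53 → (-4,-28,-53)

-4,-28,-53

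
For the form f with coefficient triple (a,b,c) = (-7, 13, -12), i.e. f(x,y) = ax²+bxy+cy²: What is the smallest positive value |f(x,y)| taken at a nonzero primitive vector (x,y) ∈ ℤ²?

translate: b→1 (≡-13 mod 14), so (7,-13,12)→(7,1,6)
flip: (7,1,6)→(6,-1,7)
reduced (well bottom): (6,-1,7) with a≤c, −a<b≤a
well minimum |f| = |-6| = 6 (negative-definite)

6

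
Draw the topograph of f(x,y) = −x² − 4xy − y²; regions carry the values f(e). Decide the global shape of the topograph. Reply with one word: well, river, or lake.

D = b²−4ac = (-4)² − 4·(-1)·(-1) = 12
D > 0 non-square ⇒ indefinite ⇒ periodic river

river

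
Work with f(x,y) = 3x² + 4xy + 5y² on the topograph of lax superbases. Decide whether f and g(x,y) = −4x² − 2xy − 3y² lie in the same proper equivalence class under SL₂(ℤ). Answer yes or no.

D₁ = -44, D₂ = -44
f: translate: b→-2 (≡4 mod 6), so (3,4,5)→(3,-2,4)
f: reduced (well bottom): (3,-2,4) with a≤c, −a<b≤a
g is negative-definite; reduce −g:
−g: flip: (4,2,3)→(3,-2,4)
−g: reduced (well bottom): (3,-2,4) with a≤c, −a<b≤a
flip sign back: reduced form of g is (-3,2,-4)
reduced forms (3, -2, 4) vs (-3, 2, -4) ⇒ inequivalent

no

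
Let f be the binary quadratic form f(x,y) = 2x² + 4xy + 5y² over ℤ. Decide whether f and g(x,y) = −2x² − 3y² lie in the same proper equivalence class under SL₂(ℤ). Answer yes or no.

D₁ = -24, D₂ = -24
f: translate: b→0 (≡4 mod 4), so (2,4,5)→(2,0,3)
f: reduced (well bottom): (2,0,3) with a≤c, −a<b≤a
g is negative-definite; reduce −g:
−g: reduced (well bottom): (2,0,3) with a≤c, −a<b≤a
flip sign back: reduced form of g is (-2,0,-3)
reduced forms (2, 0, 3) vs (-2, 0, -3) ⇒ inequivalent

no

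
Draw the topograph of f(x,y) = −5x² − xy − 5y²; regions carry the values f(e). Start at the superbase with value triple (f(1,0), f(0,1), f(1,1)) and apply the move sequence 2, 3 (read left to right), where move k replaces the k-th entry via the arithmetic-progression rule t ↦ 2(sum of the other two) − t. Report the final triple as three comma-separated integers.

start (-5,-5,-11) = (f(1,0),f(0,1),f(1,1))
replace slot 2: 2·((-5)+(-11)) − (-5) = -27 → (-5,-27,-11)
replace slot 3: 2·((-5)+(-27)) − (-11) = -53 → (-5,-27,-53)

-5,-27,-53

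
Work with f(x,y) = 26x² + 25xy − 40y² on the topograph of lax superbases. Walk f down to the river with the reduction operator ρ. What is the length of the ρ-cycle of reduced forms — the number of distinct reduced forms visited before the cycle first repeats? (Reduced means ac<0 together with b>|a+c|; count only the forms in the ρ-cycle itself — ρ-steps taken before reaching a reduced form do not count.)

D = 4785, ⌊√D⌋ = 69
river: ρ → (-40,55,11)
river: ρ → (11,55,-40)
river: ρ → (-40,25,26)
river: ρ → (26,27,-39)
river: ρ → (-39,51,14)
river: ρ → (14,61,-19)
river: ρ → (-19,53,26)
river: ρ → (26,51,-21)
river: ρ → (-21,33,44)
river: ρ → (44,55,-10)
river: ρ → (-10,65,14)
river: ρ → (14,47,-46)
river: ρ → (-46,45,15)
river: ρ → (15,45,-46)
river: ρ → (-46,47,14)
river: ρ → (14,65,-10)
river: ρ → (-10,55,44)
river: ρ → (44,33,-21)
river: ρ → (-21,51,26)
river: ρ → (26,53,-19)
river: ρ → (-19,61,14)
river: ρ → (14,51,-39)
river: ρ → (-39,27,26)
river: ρ → (26,25,-40)
ρ-cycle length = 24 (tail of 0 descent steps not counted)

24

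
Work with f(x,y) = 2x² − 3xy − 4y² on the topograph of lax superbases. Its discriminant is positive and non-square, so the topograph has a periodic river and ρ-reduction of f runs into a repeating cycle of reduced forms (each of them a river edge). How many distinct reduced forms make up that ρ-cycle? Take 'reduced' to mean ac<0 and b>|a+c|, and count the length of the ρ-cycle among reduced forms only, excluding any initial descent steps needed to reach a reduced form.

D = 41, ⌊√D⌋ = 6
descent: ρ → (-4,3,2)  [lands on river]
river: ρ → (2,5,-2)
river: ρ → (-2,3,4)
river: ρ → (4,5,-1)
river: ρ → (-1,5,4)
river: ρ → (4,3,-2)
river: ρ → (-2,5,2)
river: ρ → (2,3,-4)
river: ρ → (-4,5,1)
river: ρ → (1,5,-4)
ρ-cycle length = 10 (tail of 1 descent step not counted)

10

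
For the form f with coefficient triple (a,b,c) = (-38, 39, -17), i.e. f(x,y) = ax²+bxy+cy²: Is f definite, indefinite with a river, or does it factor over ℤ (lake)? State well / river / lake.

D = b²−4ac = 39² − 4·(-38)·(-17) = -1063
D < 0 ⇒ definite ⇒ every region one sign ⇒ single well

well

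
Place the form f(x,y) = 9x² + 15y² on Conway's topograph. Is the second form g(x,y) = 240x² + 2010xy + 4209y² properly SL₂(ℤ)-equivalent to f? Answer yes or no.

D₁ = -540, D₂ = -540
f: reduced (well bottom): (9,0,15) with a≤c, −a<b≤a
g: translate: b→90 (≡2010 mod 480), so (240,2010,4209)→(240,90,9)
g: flip: (240,90,9)→(9,-90,240)
g: translate: b→0 (≡-90 mod 18), so (9,-90,240)→(9,0,15)
g: reduced (well bottom): (9,0,15) with a≤c, −a<b≤a
reduced forms (9, 0, 15) vs (9, 0, 15) ⇒ equivalent

yes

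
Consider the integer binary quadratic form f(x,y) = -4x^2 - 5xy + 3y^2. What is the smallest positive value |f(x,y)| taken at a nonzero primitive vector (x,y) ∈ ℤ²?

descent: ρ → (3,5,-4)  [lands on river]
river: ρ → (-4,3,4)
river: ρ → (4,5,-3)
river: ρ → (-3,7,2)
river: ρ → (2,5,-6)
river: ρ → (-6,7,1)
river: ρ → (1,7,-6)
river: ρ → (-6,5,2)
river: ρ → (2,7,-3)
river: ρ → (-3,5,4)
river: ρ → (4,3,-4)
river: ρ → (-4,5,3)
river: ρ → (3,7,-2)
river: ρ → (-2,5,6)
river: ρ → (6,7,-1)
river: ρ → (-1,7,6)
river: ρ → (6,5,-2)
river: ρ → (-2,7,3)
closes: descent 1, river 18
min |a| on river = 1

1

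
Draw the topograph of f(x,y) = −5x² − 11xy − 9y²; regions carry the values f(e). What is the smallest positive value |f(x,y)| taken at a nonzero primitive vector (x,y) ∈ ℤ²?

translate: b→1 (≡11 mod 10), so (5,11,9)→(5,1,3)
flip: (5,1,3)→(3,-1,5)
reduced (well bottom): (3,-1,5) with a≤c, −a<b≤a
well minimum |f| = |-3| = 3 (negative-definite)

3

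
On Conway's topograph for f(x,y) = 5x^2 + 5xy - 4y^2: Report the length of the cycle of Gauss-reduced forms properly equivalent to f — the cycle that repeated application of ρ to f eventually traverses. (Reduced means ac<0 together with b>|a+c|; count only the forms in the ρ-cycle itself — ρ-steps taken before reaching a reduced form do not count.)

D = 105, ⌊√D⌋ = 10
river: ρ → (-4,3,6)
river: ρ → (6,9,-1)
river: ρ → (-1,9,6)
river: ρ → (6,3,-4)
river: ρ → (-4,5,5)
river: ρ → (5,5,-4)
ρ-cycle length = 6 (tail of 0 descent steps not counted)

6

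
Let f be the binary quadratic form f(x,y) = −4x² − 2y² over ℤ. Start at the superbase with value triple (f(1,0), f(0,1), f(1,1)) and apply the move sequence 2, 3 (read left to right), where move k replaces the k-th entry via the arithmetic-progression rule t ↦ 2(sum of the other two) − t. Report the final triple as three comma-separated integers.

start (-4,-2,-6) = (f(1,0),f(0,1),f(1,1))
replace slot 2: 2·((-4)+(-6)) − (-2) = -18 → (-4,-18,-6)
replace slot 3: 2·((-4)+(-18)) − (-6) = -38 → (-4,-18,-38)

-4,-18,-38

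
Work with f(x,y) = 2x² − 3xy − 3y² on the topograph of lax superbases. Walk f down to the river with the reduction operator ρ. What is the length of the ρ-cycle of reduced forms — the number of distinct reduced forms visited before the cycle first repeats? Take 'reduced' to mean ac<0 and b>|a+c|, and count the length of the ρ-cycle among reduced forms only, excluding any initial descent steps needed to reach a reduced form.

D = 33, ⌊√D⌋ = 5
descent: ρ → (-3,3,2)  [lands on river]
river: ρ → (2,5,-1)
river: ρ → (-1,5,2)
river: ρ → (2,3,-3)
ρ-cycle length = 4 (tail of 1 descent step not counted)

4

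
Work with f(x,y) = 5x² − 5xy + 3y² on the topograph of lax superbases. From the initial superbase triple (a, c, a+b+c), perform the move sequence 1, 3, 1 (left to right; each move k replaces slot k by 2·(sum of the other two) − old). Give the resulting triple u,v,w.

start (5,3,3) = (f(1,0),f(0,1),f(1,1))
replace slot 1: 2·(3+3) − 5 = 7 → (7,3,3)
replace slot 3: 2·(7+3) − 3 = 17 → (7,3,17)
replace slot 1: 2·(3+17) − 7 = 33 → (33,3,17)

33,3,17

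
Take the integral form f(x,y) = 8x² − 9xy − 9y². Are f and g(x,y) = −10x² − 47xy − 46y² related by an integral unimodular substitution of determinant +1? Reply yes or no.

D₁ = 369, D₂ = 369
river cycle of f (length 16): (-9, 9, 8), (8, 7, -10), (-10, 13, 5), (5, 17, -4), (-4, 15, 9), (9, 3, -10), (-10, 17, 2), (2, 19, -1), (-1, 19, 2), (2, 17, -10), … (6 more)
river cycle of g (length 16): (-9, 9, 8), (8, 7, -10), (-10, 13, 5), (5, 17, -4), (-4, 15, 9), (9, 3, -10), (-10, 17, 2), (2, 19, -1), (-1, 19, 2), (2, 17, -10), … (6 more)
cycles coincide ⇒ equivalent

yes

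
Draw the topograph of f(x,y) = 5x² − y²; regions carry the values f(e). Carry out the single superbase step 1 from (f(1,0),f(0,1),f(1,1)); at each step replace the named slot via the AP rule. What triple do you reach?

start (5,-1,4) = (f(1,0),f(0,1),f(1,1))
replace slot 1: 2·((-1)+4) − 5 = 1 → (1,-1,4)

1,-1,4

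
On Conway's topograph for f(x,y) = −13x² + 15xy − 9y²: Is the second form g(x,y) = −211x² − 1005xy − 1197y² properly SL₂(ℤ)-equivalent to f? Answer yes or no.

D₁ = -243, D₂ = -243
f is negative-definite; reduce −f:
−f: translate: b→11 (≡-15 mod 26), so (13,-15,9)→(13,11,7)
−f: flip: (13,11,7)→(7,-11,13)
−f: translate: b→3 (≡-11 mod 14), so (7,-11,13)→(7,3,9)
−f: reduced (well bottom): (7,3,9) with a≤c, −a<b≤a
flip sign back: reduced form of f is (-7,-3,-9)
g is negative-definite; reduce −g:
−g: translate: b→161 (≡1005 mod 422), so (211,1005,1197)→(211,161,31)
−g: flip: (211,161,31)→(31,-161,211)
−g: translate: b→25 (≡-161 mod 62), so (31,-161,211)→(31,25,7)
−g: flip: (31,25,7)→(7,-25,31)
−g: translate: b→3 (≡-25 mod 14), so (7,-25,31)→(7,3,9)
−g: reduced (well bottom): (7,3,9) with a≤c, −a<b≤a
flip sign back: reduced form of g is (-7,-3,-9)
reduced forms (-7, -3, -9) vs (-7, -3, -9) ⇒ equivalent

yes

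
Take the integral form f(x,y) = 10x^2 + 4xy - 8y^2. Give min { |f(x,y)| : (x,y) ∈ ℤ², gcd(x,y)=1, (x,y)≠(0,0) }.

river: ρ → (-8,12,6)
river: ρ → (6,12,-8)
river: ρ → (-8,4,10)
river: ρ → (10,16,-2)
river: ρ → (-2,16,10)
river: ρ → (10,4,-8)
closes: descent 0, river 6
min |a| on river = 2

2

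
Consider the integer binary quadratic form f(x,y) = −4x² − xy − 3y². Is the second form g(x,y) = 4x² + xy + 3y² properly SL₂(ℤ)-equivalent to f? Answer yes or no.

D₁ = -47, D₂ = -47
f is negative-definite; reduce −f:
−f: flip: (4,1,3)→(3,-1,4)
−f: reduced (well bottom): (3,-1,4) with a≤c, −a<b≤a
flip sign back: reduced form of f is (-3,1,-4)
g: flip: (4,1,3)→(3,-1,4)
g: reduced (well bottom): (3,-1,4) with a≤c, −a<b≤a
reduced forms (-3, 1, -4) vs (3, -1, 4) ⇒ inequivalent

no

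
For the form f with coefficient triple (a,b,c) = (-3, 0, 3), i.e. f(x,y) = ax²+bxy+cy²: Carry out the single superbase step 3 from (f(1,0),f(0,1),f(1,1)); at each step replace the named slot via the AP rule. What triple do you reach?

start (-3,3,0) = (f(1,0),f(0,1),f(1,1))
replace slot 3: 2·((-3)+3) − 0 = 0 → (-3,3,0)

-3,3,0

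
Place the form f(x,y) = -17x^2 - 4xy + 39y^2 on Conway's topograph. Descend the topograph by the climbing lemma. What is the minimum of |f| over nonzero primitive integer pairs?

descent: ρ → (39,4,-17)
descent: ρ → (-17,30,26)  [lands on river]
river: ρ → (26,22,-21)
river: ρ → (-21,20,27)
river: ρ → (27,34,-14)
river: ρ → (-14,50,3)
river: ρ → (3,46,-46)
river: ρ → (-46,46,3)
river: ρ → (3,50,-14)
river: ρ → (-14,34,27)
river: ρ → (27,20,-21)
river: ρ → (-21,22,26)
river: ρ → (26,30,-17)
river: ρ → (-17,38,18)
river: ρ → (18,34,-21)
river: ρ → (-21,50,2)
river: ρ → (2,50,-21)
river: ρ → (-21,34,18)
river: ρ → (18,38,-17)
closes: descent 2, river 18
min |a| on river = 2

2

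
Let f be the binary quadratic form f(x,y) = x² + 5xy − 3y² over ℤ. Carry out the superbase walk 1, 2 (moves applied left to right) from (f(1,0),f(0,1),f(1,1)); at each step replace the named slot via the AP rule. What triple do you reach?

start (1,-3,3) = (f(1,0),f(0,1),f(1,1))
replace slot 1: 2·((-3)+3) − 1 = -1 → (-1,-3,3)
replace slot 2: 2·((-1)+3) − (-3) = 7 → (-1,7,3)

-1,7,3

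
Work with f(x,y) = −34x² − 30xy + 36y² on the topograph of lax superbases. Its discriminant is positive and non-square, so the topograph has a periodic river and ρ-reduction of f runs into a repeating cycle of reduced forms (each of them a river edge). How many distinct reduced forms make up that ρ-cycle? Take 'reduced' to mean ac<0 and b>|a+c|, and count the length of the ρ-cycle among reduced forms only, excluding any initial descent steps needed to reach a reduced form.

D = 5796, ⌊√D⌋ = 76
descent: ρ → (36,30,-34)  [lands on river]
river: ρ → (-34,38,32)
river: ρ → (32,26,-40)
river: ρ → (-40,54,18)
river: ρ → (18,54,-40)
river: ρ → (-40,26,32)
river: ρ → (32,38,-34)
river: ρ → (-34,30,36)
river: ρ → (36,42,-28)
river: ρ → (-28,70,8)
river: ρ → (8,74,-10)
river: ρ → (-10,66,36)
river: ρ → (36,6,-40)
river: ρ → (-40,74,2)
river: ρ → (2,74,-40)
river: ρ → (-40,6,36)
river: ρ → (36,66,-10)
river: ρ → (-10,74,8)
river: ρ → (8,70,-28)
river: ρ → (-28,42,36)
ρ-cycle length = 20 (tail of 1 descent step not counted)

20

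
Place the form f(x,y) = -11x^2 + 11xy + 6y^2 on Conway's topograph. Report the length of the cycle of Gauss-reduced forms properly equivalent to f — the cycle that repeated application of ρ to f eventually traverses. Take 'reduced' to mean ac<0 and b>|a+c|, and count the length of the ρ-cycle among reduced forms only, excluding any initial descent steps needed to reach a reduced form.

D = 385, ⌊√D⌋ = 19
river: ρ → (6,13,-9)
river: ρ → (-9,5,10)
river: ρ → (10,15,-4)
river: ρ → (-4,17,6)
river: ρ → (6,19,-1)
river: ρ → (-1,19,6)
river: ρ → (6,17,-4)
river: ρ → (-4,15,10)
river: ρ → (10,5,-9)
river: ρ → (-9,13,6)
river: ρ → (6,11,-11)
river: ρ → (-11,11,6)
ρ-cycle length = 12 (tail of 0 descent steps not counted)

12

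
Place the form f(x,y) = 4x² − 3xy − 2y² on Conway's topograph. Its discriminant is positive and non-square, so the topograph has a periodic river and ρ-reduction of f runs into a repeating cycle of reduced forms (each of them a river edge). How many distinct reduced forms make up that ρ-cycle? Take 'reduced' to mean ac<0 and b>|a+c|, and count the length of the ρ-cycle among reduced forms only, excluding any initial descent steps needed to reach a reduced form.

D = 41, ⌊√D⌋ = 6
descent: ρ → (-2,3,4)  [lands on river]
river: ρ → (4,5,-1)
river: ρ → (-1,5,4)
river: ρ → (4,3,-2)
river: ρ → (-2,5,2)
river: ρ → (2,3,-4)
river: ρ → (-4,5,1)
river: ρ → (1,5,-4)
river: ρ → (-4,3,2)
river: ρ → (2,5,-2)
ρ-cycle length = 10 (tail of 1 descent step not counted)

10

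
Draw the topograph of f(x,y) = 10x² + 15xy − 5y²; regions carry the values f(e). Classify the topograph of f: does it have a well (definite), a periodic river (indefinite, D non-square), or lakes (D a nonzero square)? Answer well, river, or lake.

D = b²−4ac = 15² − 4·10·(-5) = 425
D > 0 non-square ⇒ indefinite ⇒ periodic river

river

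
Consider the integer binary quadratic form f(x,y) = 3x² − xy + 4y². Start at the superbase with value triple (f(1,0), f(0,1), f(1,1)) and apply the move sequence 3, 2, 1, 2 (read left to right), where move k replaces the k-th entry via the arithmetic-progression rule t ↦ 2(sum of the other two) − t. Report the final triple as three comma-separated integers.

start (3,4,6) = (f(1,0),f(0,1),f(1,1))
replace slot 3: 2·(3+4) − 6 = 8 → (3,4,8)
replace slot 2: 2·(3+8) − 4 = 18 → (3,18,8)
replace slot 1: 2·(18+8) − 3 = 49 → (49,18,8)
replace slot 2: 2·(49+8) − 18 = 96 → (49,96,8)

49,96,8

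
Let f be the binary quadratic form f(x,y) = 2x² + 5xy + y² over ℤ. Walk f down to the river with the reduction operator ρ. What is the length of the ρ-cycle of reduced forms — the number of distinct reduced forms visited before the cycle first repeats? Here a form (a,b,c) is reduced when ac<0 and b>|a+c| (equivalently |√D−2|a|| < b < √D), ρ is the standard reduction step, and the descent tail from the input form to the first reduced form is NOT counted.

D = 17, ⌊√D⌋ = 4
descent: ρ → (1,3,-2)  [lands on river]
river: ρ → (-2,1,2)
river: ρ → (2,3,-1)
river: ρ → (-1,3,2)
river: ρ → (2,1,-2)
river: ρ → (-2,3,1)
ρ-cycle length = 6 (tail of 1 descent step not counted)

6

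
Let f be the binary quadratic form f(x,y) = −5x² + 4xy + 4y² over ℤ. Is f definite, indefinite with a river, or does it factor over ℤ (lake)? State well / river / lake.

D = b²−4ac = 4² − 4·(-5)·4 = 96
D > 0 non-square ⇒ indefinite ⇒ periodic river

river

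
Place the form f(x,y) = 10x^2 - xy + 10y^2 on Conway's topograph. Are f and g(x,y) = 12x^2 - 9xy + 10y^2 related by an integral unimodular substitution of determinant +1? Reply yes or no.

D₁ = -399, D₂ = -399
f: flip: (10,-1,10)→(10,1,10)
f: reduced (well bottom): (10,1,10) with a≤c, −a<b≤a
g: flip: (12,-9,10)→(10,9,12)
g: reduced (well bottom): (10,9,12) with a≤c, −a<b≤a
reduced forms (10, 1, 10) vs (10, 9, 12) ⇒ inequivalent

no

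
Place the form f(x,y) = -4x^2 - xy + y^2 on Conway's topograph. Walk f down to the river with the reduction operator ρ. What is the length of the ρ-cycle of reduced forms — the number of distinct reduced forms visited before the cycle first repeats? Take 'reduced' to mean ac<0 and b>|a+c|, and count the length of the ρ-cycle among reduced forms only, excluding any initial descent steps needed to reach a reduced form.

D = 17, ⌊√D⌋ = 4
descent: ρ → (1,3,-2)  [lands on river]
river: ρ → (-2,1,2)
river: ρ → (2,3,-1)
river: ρ → (-1,3,2)
river: ρ → (2,1,-2)
river: ρ → (-2,3,1)
ρ-cycle length = 6 (tail of 1 descent step not counted)

6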